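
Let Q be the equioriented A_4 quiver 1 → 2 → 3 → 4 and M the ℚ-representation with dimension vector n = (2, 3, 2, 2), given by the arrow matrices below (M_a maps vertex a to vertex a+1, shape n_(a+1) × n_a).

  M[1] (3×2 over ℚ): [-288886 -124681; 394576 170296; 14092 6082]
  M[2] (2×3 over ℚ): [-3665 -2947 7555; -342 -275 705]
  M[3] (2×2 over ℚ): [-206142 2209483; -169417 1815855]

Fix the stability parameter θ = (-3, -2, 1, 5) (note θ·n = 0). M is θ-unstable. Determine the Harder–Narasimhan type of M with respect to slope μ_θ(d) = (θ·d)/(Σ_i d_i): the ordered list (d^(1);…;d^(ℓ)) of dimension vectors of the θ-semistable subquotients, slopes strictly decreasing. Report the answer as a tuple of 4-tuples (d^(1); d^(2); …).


Barcode: M ≅ I[1,1], I[1,4], I[2,2], I[2,4]. HN layers by μ_θ (4 steps, strictly decreasing):
  μ^(1)=5; μ^(2)=1; μ^(3)=-2; μ^(4)=-3

((0, 0, 0, 2); (0, 0, 2, 0); (0, 3, 0, 0); (2, 0, 0, 0))


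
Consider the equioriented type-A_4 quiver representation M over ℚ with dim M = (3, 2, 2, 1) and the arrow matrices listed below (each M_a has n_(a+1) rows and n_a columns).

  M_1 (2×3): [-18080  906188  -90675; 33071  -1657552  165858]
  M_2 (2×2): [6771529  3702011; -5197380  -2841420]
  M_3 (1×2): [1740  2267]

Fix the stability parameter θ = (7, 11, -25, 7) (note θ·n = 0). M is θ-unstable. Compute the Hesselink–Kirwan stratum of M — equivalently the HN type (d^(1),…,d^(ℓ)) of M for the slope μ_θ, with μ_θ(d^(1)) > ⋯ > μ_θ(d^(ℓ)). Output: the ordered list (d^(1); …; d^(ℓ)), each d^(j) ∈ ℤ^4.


Interval decomposition of M: I[1,1], I[1,2], I[1,3], I[3,4].
HN type (ℓ=4): μ^(1)=11; μ^(2)=7; μ^(3)=-7/3; μ^(4)=-25

((0, 1, 0, 0); (2, 0, 0, 1); (1, 1, 1, 0); (0, 0, 1, 0))


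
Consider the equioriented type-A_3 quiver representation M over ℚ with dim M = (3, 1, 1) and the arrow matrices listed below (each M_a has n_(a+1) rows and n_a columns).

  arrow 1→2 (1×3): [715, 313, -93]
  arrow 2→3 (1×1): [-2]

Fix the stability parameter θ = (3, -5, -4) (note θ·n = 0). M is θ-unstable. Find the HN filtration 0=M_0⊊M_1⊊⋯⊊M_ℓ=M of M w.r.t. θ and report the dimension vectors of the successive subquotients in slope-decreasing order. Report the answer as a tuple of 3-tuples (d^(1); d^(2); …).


Barcode: M ≅ I[1,1]^2, I[1,3]. HN layers by μ_θ (2 steps, strictly decreasing):
  μ^(1)=3; μ^(2)=-2

((2, 0, 0); (1, 1, 1))


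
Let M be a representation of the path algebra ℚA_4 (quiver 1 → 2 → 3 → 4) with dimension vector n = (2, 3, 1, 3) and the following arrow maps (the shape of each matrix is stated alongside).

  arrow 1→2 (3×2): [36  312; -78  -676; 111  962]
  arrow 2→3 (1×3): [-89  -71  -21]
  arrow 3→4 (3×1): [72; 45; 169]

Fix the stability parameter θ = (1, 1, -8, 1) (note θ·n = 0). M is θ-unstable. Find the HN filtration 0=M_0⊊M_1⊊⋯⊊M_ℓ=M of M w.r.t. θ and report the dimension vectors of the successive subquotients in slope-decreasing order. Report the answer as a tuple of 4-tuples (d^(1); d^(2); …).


Interval decomposition of M: I[1,1], I[1,4], I[2,2]^2, I[4,4]^2.
HN type (ℓ=2): μ^(1)=1; μ^(2)=-2

((1, 2, 0, 3); (1, 1, 1, 0))


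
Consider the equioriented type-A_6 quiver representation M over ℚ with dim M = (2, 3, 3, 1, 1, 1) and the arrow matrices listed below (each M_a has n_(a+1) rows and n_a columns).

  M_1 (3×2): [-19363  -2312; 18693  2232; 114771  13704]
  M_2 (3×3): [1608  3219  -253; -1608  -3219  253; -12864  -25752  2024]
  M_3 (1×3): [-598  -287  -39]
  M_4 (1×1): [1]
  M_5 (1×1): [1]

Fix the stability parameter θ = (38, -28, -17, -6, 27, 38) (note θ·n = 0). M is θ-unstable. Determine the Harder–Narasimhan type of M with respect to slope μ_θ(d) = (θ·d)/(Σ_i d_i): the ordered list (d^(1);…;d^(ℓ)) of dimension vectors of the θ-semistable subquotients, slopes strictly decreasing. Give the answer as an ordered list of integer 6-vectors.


Barcode: M ≅ I[1,1], I[1,2], I[2,2], I[2,6], I[3,3]^2. HN layers by μ_θ (6 steps, strictly decreasing):
  μ^(1)=38; μ^(2)=27; μ^(3)=5; μ^(4)=-6; μ^(5)=-17; μ^(6)=-28

((1, 0, 0, 0, 0, 1); (0, 0, 0, 0, 1, 0); (1, 1, 0, 0, 0, 0); (0, 0, 0, 1, 0, 0); (0, 0, 3, 0, 0, 0); (0, 2, 0, 0, 0, 0))


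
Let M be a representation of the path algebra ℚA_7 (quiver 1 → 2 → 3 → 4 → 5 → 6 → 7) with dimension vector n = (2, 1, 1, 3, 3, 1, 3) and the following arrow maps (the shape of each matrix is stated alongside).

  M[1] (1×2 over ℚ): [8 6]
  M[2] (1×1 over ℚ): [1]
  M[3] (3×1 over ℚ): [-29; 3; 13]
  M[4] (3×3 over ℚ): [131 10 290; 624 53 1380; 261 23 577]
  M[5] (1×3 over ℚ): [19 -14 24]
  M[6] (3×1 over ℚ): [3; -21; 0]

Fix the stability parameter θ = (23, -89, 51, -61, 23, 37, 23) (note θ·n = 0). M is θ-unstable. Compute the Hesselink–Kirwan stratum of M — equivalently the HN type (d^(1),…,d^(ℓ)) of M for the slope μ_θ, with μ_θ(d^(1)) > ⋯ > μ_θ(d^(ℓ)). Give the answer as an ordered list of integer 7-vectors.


Interval decomposition of M: I[1,1], I[1,7], I[4,5]^2, I[7,7]^2.
HN type (ℓ=5): μ^(1)=30; μ^(2)=23; μ^(3)=-5; μ^(4)=-33; μ^(5)=-61

((0, 0, 0, 0, 0, 1, 1); (1, 0, 0, 0, 3, 0, 2); (0, 0, 1, 1, 0, 0, 0); (1, 1, 0, 0, 0, 0, 0); (0, 0, 0, 2, 0, 0, 0))


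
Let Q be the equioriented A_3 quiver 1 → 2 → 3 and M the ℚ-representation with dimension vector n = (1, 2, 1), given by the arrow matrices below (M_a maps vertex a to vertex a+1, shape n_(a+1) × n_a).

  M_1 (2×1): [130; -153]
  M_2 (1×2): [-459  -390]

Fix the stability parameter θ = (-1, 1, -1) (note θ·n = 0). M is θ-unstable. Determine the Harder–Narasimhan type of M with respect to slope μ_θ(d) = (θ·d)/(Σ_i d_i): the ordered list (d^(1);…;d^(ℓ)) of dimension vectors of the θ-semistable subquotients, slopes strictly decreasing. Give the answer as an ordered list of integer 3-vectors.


Interval decomposition of M: I[1,2], I[2,3].
HN type (ℓ=3): μ^(1)=1; μ^(2)=0; μ^(3)=-1

((0, 1, 0); (0, 1, 1); (1, 0, 0))


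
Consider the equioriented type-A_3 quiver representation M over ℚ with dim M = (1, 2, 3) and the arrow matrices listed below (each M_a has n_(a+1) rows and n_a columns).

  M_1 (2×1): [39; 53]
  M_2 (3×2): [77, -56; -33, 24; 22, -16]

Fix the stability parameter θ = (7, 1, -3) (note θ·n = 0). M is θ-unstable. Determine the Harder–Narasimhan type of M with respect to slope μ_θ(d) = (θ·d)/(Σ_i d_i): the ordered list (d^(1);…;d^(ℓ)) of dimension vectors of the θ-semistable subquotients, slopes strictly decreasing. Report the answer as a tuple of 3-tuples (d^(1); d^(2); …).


Barcode: M ≅ I[1,3], I[2,2], I[3,3]^2. HN layers by μ_θ (3 steps, strictly decreasing):
  μ^(1)=5/3; μ^(2)=1; μ^(3)=-3

((1, 1, 1); (0, 1, 0); (0, 0, 2))


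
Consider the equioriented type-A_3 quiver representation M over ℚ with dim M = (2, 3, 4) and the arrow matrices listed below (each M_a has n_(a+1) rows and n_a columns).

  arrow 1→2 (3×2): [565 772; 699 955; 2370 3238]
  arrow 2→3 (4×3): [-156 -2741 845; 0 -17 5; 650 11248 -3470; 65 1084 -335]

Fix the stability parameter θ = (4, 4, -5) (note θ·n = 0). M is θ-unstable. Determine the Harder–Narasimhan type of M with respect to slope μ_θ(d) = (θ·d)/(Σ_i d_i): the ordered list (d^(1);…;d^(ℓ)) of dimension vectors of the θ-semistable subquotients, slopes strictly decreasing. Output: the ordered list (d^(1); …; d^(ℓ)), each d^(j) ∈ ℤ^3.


Via rank(M_{q-1}∘⋯∘M_p): M ≅ I[1,3]^2, I[2,2], I[3,3]^2.
μ_θ-semistable layers: μ^(1)=4; μ^(2)=1; μ^(3)=-5

((0, 1, 0); (2, 2, 2); (0, 0, 2))


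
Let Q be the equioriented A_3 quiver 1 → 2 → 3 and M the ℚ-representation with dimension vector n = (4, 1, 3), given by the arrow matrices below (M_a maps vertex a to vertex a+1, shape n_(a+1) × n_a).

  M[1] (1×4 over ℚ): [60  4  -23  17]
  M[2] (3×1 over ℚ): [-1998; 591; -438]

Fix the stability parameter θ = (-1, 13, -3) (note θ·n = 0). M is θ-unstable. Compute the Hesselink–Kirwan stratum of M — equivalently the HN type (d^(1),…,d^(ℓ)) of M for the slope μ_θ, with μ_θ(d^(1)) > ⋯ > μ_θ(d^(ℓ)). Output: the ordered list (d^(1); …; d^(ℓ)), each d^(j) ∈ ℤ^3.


Barcode: M ≅ I[1,1]^3, I[1,3], I[3,3]^2. HN layers by μ_θ (3 steps, strictly decreasing):
  μ^(1)=5; μ^(2)=-1; μ^(3)=-3

((0, 1, 1); (4, 0, 0); (0, 0, 2))


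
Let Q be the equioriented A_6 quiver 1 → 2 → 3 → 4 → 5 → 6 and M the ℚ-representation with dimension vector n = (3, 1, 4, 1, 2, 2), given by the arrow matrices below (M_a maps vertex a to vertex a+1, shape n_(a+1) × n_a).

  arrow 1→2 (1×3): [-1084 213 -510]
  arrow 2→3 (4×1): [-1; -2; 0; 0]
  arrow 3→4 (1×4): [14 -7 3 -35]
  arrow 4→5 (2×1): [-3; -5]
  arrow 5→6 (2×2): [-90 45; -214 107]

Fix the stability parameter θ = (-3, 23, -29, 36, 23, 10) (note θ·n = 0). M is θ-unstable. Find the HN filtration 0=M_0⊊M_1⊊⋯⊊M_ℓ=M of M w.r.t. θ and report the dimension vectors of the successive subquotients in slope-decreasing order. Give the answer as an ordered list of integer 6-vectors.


Barcode: M ≅ I[1,1]^2, I[1,3], I[3,3]^2, I[3,6], I[5,5], I[6,6]. HN layers by μ_θ (4 steps, strictly decreasing):
  μ^(1)=23; μ^(2)=10; μ^(3)=-3; μ^(4)=-29

((0, 0, 0, 1, 2, 1); (0, 0, 0, 0, 0, 1); (3, 1, 1, 0, 0, 0); (0, 0, 3, 0, 0, 0))


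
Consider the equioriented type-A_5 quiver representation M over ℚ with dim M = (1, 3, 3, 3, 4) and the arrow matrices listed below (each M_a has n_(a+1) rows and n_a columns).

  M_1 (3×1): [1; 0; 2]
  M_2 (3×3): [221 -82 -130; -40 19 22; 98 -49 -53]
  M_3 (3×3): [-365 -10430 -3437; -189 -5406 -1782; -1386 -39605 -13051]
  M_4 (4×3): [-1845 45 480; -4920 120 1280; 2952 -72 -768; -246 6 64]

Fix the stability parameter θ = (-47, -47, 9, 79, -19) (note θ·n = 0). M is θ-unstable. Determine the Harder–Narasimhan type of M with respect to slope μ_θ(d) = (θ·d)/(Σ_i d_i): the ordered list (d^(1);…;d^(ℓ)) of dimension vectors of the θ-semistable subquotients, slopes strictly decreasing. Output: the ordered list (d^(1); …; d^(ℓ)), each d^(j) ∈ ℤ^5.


Interval decomposition of M: I[1,4], I[2,4], I[2,5], I[5,5]^3.
HN type (ℓ=5): μ^(1)=79; μ^(2)=30; μ^(3)=9; μ^(4)=-19; μ^(5)=-47

((0, 0, 0, 2, 0); (0, 0, 0, 1, 1); (0, 0, 3, 0, 0); (0, 0, 0, 0, 3); (1, 3, 0, 0, 0))


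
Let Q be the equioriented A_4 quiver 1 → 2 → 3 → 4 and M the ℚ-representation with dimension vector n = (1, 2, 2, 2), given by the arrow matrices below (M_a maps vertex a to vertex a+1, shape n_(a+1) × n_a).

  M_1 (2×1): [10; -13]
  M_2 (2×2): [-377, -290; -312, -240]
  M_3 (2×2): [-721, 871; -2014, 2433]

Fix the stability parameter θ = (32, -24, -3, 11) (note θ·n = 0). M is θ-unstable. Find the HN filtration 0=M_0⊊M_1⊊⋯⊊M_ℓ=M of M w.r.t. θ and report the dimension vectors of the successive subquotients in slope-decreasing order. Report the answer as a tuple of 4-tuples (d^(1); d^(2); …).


Barcode: M ≅ I[1,2], I[2,4], I[3,4]. HN layers by μ_θ (4 steps, strictly decreasing):
  μ^(1)=11; μ^(2)=4; μ^(3)=-3; μ^(4)=-24

((0, 0, 0, 2); (1, 1, 0, 0); (0, 0, 2, 0); (0, 1, 0, 0))


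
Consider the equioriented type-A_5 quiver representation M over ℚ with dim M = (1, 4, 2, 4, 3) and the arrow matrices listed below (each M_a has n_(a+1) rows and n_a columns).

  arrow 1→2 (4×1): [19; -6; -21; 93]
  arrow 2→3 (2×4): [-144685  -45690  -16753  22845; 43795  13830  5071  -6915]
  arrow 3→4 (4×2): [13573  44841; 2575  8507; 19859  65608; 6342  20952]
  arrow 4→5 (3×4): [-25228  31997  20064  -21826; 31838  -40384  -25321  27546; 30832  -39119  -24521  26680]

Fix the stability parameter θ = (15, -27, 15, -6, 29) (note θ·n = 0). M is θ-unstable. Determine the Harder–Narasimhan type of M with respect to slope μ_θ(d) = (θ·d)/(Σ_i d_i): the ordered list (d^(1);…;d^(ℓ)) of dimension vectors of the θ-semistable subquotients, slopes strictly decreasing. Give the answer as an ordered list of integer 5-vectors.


Interval decomposition of M: I[1,5], I[2,2]^3, I[3,5], I[4,4], I[4,5].
HN type (ℓ=4): μ^(1)=29; μ^(2)=9/2; μ^(3)=-6; μ^(4)=-27

((0, 0, 0, 0, 3); (0, 0, 2, 2, 0); (1, 1, 0, 2, 0); (0, 3, 0, 0, 0))


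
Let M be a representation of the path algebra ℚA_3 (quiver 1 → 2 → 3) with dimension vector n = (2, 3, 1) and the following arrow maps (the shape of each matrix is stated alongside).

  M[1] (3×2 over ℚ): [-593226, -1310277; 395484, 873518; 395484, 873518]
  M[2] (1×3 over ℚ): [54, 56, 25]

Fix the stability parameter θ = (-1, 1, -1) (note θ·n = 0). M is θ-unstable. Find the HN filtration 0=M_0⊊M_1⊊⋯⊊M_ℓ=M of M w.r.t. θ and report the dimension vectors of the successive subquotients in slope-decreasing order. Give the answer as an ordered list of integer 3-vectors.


Via rank(M_{q-1}∘⋯∘M_p): M ≅ I[1,1], I[1,2], I[2,2], I[2,3].
μ_θ-semistable layers: μ^(1)=1; μ^(2)=0; μ^(3)=-1

((0, 2, 0); (0, 1, 1); (2, 0, 0))


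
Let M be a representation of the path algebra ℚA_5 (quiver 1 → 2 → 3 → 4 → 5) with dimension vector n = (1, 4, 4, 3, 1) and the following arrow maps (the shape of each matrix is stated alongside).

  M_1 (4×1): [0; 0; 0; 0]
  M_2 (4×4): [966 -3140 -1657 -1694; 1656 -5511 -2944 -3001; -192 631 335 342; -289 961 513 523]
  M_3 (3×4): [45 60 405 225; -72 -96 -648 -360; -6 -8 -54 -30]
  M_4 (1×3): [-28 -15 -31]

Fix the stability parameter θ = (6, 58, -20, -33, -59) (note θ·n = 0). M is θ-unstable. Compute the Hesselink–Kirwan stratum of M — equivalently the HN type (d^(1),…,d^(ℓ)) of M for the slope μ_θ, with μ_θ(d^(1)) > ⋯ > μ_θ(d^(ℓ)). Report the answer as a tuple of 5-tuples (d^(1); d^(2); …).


Barcode: M ≅ I[1,1], I[2,3]^3, I[2,5], I[4,4]^2. HN layers by μ_θ (4 steps, strictly decreasing):
  μ^(1)=19; μ^(2)=6; μ^(3)=-27/2; μ^(4)=-33

((0, 3, 3, 0, 0); (1, 0, 0, 0, 0); (0, 1, 1, 1, 1); (0, 0, 0, 2, 0))


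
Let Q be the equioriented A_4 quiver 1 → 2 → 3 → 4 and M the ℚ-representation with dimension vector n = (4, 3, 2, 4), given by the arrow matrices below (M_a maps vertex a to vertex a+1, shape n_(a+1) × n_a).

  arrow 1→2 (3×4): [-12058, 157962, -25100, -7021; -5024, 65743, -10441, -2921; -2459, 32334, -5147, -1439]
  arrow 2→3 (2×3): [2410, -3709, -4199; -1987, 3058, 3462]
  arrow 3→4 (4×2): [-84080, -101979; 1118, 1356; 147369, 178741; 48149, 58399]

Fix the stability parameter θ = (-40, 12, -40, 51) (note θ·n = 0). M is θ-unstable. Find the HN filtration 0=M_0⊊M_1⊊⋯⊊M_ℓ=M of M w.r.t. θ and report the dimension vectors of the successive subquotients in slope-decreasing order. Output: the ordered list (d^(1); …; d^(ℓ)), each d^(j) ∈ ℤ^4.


Interval decomposition of M: I[1,1], I[1,2], I[1,4]^2, I[4,4]^2.
HN type (ℓ=4): μ^(1)=51; μ^(2)=12; μ^(3)=-14; μ^(4)=-40

((0, 0, 0, 4); (0, 1, 0, 0); (0, 2, 2, 0); (4, 0, 0, 0))


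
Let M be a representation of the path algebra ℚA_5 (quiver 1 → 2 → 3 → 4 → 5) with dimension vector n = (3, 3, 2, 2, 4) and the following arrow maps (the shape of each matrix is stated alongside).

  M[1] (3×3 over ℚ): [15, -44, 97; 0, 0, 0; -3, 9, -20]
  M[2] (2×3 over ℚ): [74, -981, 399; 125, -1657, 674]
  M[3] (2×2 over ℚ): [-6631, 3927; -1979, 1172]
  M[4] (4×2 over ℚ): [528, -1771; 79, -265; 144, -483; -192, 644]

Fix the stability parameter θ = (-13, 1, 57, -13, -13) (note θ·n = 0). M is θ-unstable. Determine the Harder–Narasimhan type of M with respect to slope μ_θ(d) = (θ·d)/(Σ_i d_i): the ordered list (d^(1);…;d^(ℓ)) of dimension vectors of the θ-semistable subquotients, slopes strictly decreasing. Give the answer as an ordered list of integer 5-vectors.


Via rank(M_{q-1}∘⋯∘M_p): M ≅ I[1,1], I[1,5]^2, I[2,2], I[5,5]^2.
μ_θ-semistable layers: μ^(1)=31/3; μ^(2)=1; μ^(3)=-13

((0, 0, 2, 2, 2); (0, 3, 0, 0, 0); (3, 0, 0, 0, 2))


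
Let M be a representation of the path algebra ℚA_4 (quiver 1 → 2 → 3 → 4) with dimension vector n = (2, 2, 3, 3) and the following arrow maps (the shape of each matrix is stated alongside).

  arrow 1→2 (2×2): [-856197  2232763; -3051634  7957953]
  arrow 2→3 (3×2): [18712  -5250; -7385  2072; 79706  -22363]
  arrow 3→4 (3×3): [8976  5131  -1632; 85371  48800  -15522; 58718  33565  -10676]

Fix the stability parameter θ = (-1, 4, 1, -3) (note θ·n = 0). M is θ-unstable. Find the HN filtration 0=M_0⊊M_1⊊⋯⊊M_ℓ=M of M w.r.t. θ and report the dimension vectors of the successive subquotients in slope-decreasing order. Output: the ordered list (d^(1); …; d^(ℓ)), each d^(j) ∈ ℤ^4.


Barcode: M ≅ I[1,3], I[1,4], I[3,4], I[4,4]. HN layers by μ_θ (4 steps, strictly decreasing):
  μ^(1)=5/2; μ^(2)=2/3; μ^(3)=-1; μ^(4)=-3

((0, 1, 1, 0); (0, 1, 1, 1); (2, 0, 1, 1); (0, 0, 0, 1))


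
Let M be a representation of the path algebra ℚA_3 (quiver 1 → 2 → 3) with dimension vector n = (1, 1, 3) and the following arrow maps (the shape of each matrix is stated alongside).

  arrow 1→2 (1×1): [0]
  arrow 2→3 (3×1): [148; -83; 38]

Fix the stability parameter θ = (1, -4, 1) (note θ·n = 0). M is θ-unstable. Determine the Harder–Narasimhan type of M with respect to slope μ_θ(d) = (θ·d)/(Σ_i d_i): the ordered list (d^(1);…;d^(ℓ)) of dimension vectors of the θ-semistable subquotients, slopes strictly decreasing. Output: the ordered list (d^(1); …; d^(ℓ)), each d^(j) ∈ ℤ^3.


Barcode: M ≅ I[1,1], I[2,3], I[3,3]^2. HN layers by μ_θ (2 steps, strictly decreasing):
  μ^(1)=1; μ^(2)=-4

((1, 0, 3); (0, 1, 0))


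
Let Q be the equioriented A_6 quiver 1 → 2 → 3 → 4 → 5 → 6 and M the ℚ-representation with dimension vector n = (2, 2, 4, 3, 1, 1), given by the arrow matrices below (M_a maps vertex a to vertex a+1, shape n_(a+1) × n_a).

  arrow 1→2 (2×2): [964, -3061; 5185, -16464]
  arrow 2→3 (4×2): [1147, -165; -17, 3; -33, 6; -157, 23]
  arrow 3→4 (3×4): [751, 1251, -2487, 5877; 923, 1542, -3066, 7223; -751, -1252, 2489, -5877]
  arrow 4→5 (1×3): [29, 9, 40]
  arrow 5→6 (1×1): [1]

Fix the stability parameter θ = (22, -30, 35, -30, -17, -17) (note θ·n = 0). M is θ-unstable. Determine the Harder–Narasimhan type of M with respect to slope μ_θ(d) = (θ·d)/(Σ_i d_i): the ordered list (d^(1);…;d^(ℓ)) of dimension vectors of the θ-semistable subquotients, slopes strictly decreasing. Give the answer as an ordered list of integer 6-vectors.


Interval decomposition of M: I[1,4], I[1,6], I[3,3], I[3,4].
HN type (ℓ=4): μ^(1)=35; μ^(2)=5/2; μ^(3)=-4; μ^(4)=-37/6

((0, 0, 1, 0, 0, 0); (0, 0, 2, 2, 0, 0); (1, 1, 0, 0, 0, 0); (1, 1, 1, 1, 1, 1))


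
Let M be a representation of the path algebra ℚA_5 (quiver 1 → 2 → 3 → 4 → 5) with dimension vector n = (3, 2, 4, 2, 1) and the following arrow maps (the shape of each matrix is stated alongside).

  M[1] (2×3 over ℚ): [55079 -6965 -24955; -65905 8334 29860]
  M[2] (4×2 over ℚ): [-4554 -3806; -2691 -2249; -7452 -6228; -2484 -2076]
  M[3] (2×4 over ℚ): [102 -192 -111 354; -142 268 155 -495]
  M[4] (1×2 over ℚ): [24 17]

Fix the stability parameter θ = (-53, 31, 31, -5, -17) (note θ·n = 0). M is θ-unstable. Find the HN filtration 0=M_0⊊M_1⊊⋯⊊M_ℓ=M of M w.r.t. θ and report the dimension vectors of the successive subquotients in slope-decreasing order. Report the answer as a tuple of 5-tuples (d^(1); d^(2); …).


Interval decomposition of M: I[1,1], I[1,2], I[1,3], I[3,3], I[3,4], I[3,5].
HN type (ℓ=4): μ^(1)=31; μ^(2)=13; μ^(3)=3; μ^(4)=-53

((0, 2, 2, 0, 0); (0, 0, 1, 1, 0); (0, 0, 1, 1, 1); (3, 0, 0, 0, 0))


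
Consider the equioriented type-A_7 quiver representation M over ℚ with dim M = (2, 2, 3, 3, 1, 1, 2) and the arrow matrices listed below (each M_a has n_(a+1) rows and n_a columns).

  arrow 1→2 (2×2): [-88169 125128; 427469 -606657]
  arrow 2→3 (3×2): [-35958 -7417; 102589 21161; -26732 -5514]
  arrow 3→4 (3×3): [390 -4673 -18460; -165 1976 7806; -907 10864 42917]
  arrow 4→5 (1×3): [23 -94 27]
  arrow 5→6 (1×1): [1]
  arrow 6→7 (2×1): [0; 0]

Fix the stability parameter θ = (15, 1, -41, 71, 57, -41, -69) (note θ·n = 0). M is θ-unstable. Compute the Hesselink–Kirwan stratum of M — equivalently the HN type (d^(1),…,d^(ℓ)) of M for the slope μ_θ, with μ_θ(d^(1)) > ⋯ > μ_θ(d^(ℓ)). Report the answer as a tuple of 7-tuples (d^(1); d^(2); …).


Via rank(M_{q-1}∘⋯∘M_p): M ≅ I[1,4], I[1,6], I[3,4], I[7,7]^2.
μ_θ-semistable layers: μ^(1)=71; μ^(2)=29; μ^(3)=-25/3; μ^(4)=-41; μ^(5)=-69

((0, 0, 0, 2, 0, 0, 0); (0, 0, 0, 1, 1, 1, 0); (2, 2, 2, 0, 0, 0, 0); (0, 0, 1, 0, 0, 0, 0); (0, 0, 0, 0, 0, 0, 2))


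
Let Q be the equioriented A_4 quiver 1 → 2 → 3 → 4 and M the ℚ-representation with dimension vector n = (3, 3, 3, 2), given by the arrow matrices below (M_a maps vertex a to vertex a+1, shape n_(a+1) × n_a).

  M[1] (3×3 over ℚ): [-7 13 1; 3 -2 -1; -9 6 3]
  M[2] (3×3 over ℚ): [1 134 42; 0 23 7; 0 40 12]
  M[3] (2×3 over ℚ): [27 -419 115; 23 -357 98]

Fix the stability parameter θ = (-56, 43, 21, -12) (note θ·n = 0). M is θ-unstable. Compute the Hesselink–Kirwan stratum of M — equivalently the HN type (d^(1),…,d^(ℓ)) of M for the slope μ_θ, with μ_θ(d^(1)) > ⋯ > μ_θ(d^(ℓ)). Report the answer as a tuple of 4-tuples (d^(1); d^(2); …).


Via rank(M_{q-1}∘⋯∘M_p): M ≅ I[1,1], I[1,3], I[1,4], I[2,4].
μ_θ-semistable layers: μ^(1)=32; μ^(2)=52/3; μ^(3)=-56

((0, 1, 1, 0); (0, 2, 2, 2); (3, 0, 0, 0))


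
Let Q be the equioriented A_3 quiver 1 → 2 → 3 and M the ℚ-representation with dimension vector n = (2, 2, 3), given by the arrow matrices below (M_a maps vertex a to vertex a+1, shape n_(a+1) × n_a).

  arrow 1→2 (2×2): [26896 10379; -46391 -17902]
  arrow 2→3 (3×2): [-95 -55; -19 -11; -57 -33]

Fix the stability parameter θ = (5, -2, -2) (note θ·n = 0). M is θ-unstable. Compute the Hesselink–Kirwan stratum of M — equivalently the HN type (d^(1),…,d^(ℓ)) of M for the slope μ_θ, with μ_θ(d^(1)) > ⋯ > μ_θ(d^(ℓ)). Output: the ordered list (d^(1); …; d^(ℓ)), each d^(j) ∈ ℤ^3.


Interval decomposition of M: I[1,2], I[1,3], I[3,3]^2.
HN type (ℓ=3): μ^(1)=3/2; μ^(2)=1/3; μ^(3)=-2

((1, 1, 0); (1, 1, 1); (0, 0, 2))


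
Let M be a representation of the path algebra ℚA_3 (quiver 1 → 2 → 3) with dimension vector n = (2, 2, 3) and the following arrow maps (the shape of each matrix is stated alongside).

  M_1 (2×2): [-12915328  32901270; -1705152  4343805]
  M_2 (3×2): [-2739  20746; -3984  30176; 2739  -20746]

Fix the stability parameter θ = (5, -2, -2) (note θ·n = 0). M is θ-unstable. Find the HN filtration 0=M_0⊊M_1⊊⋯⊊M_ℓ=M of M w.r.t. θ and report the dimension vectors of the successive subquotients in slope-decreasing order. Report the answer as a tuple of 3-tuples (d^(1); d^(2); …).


Via rank(M_{q-1}∘⋯∘M_p): M ≅ I[1,1], I[1,2], I[2,3], I[3,3]^2.
μ_θ-semistable layers: μ^(1)=5; μ^(2)=3/2; μ^(3)=-2

((1, 0, 0); (1, 1, 0); (0, 1, 3))


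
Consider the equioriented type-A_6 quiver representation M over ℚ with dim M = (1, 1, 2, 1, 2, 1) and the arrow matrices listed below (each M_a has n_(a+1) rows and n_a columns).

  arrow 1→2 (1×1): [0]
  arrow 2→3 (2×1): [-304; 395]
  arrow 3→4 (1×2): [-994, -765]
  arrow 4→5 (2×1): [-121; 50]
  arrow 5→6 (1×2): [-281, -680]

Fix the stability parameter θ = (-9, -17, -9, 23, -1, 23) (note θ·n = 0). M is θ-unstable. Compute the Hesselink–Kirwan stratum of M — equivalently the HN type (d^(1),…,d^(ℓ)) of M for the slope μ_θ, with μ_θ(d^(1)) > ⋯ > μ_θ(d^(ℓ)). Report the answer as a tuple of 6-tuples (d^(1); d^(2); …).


Via rank(M_{q-1}∘⋯∘M_p): M ≅ I[1,1], I[2,6], I[3,3], I[5,5].
μ_θ-semistable layers: μ^(1)=23; μ^(2)=11; μ^(3)=-1; μ^(4)=-9; μ^(5)=-17

((0, 0, 0, 0, 0, 1); (0, 0, 0, 1, 1, 0); (0, 0, 0, 0, 1, 0); (1, 0, 2, 0, 0, 0); (0, 1, 0, 0, 0, 0))


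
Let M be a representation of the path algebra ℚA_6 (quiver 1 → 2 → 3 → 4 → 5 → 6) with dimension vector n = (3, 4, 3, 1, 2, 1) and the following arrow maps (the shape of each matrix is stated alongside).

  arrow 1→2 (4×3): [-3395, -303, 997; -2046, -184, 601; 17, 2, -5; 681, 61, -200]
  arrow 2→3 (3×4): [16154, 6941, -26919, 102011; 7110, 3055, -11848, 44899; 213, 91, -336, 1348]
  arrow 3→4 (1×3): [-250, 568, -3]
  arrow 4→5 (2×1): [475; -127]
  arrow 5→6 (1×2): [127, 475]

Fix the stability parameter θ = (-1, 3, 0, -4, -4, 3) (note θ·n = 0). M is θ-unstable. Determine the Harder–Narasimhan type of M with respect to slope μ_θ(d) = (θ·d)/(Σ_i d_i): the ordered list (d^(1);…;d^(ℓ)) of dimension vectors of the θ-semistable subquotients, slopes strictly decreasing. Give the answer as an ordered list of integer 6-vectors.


Interval decomposition of M: I[1,3]^2, I[1,5], I[2,2], I[5,6].
HN type (ℓ=5): μ^(1)=3; μ^(2)=3/2; μ^(3)=-1; μ^(4)=-6/5; μ^(5)=-4

((0, 1, 0, 0, 0, 1); (0, 2, 2, 0, 0, 0); (2, 0, 0, 0, 0, 0); (1, 1, 1, 1, 1, 0); (0, 0, 0, 0, 1, 0))


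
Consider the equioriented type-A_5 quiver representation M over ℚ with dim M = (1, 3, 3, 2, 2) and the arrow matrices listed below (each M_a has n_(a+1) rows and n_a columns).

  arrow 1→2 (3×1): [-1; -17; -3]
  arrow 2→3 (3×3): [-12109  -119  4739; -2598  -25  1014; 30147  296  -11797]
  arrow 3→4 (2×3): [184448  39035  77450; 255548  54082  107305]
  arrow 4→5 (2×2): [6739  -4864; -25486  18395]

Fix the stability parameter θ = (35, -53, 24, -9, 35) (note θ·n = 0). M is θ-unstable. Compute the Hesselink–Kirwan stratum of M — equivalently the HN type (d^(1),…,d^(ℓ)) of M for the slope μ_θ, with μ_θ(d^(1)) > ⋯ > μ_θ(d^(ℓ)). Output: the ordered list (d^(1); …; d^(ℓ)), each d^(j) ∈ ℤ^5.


Via rank(M_{q-1}∘⋯∘M_p): M ≅ I[1,5], I[2,3], I[2,5].
μ_θ-semistable layers: μ^(1)=35; μ^(2)=24; μ^(3)=15/2; μ^(4)=-9; μ^(5)=-53

((0, 0, 0, 0, 2); (0, 0, 1, 0, 0); (0, 0, 2, 2, 0); (1, 1, 0, 0, 0); (0, 2, 0, 0, 0))


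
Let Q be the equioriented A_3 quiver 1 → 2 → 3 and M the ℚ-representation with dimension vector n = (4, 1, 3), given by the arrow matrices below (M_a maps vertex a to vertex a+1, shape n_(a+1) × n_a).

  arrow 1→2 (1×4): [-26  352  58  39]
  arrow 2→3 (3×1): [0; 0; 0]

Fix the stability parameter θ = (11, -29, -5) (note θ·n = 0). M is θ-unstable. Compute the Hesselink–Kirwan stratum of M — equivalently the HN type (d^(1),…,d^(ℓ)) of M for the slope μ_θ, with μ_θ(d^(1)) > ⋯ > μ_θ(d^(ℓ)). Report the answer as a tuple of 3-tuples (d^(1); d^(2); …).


Via rank(M_{q-1}∘⋯∘M_p): M ≅ I[1,1]^3, I[1,2], I[3,3]^3.
μ_θ-semistable layers: μ^(1)=11; μ^(2)=-5; μ^(3)=-9

((3, 0, 0); (0, 0, 3); (1, 1, 0))


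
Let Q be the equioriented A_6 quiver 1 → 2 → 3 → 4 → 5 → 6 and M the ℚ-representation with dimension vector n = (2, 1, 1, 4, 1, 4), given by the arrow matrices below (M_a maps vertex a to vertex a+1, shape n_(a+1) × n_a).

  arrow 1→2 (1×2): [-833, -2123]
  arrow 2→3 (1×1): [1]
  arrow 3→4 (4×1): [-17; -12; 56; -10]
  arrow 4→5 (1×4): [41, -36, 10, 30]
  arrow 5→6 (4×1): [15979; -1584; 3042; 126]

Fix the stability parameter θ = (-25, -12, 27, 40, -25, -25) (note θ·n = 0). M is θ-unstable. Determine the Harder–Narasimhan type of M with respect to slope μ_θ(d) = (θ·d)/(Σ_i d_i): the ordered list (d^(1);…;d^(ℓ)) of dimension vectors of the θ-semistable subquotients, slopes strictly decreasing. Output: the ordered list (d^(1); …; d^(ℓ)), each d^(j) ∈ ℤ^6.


Via rank(M_{q-1}∘⋯∘M_p): M ≅ I[1,1], I[1,6], I[4,4]^3, I[6,6]^3.
μ_θ-semistable layers: μ^(1)=40; μ^(2)=17/4; μ^(3)=-12; μ^(4)=-25

((0, 0, 0, 3, 0, 0); (0, 0, 1, 1, 1, 1); (0, 1, 0, 0, 0, 0); (2, 0, 0, 0, 0, 3))


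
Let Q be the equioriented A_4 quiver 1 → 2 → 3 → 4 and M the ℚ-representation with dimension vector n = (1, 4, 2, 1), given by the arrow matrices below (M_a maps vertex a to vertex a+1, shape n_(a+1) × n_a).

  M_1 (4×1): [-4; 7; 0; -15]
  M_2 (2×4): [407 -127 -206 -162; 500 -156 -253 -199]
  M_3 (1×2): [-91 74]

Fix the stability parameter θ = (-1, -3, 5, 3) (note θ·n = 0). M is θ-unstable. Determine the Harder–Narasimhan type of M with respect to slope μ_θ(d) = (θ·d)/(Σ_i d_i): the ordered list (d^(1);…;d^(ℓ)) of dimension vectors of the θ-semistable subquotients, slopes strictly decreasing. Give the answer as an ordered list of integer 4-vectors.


Interval decomposition of M: I[1,4], I[2,2]^2, I[2,3].
HN type (ℓ=4): μ^(1)=5; μ^(2)=4; μ^(3)=-2; μ^(4)=-3

((0, 0, 1, 0); (0, 0, 1, 1); (1, 1, 0, 0); (0, 3, 0, 0))


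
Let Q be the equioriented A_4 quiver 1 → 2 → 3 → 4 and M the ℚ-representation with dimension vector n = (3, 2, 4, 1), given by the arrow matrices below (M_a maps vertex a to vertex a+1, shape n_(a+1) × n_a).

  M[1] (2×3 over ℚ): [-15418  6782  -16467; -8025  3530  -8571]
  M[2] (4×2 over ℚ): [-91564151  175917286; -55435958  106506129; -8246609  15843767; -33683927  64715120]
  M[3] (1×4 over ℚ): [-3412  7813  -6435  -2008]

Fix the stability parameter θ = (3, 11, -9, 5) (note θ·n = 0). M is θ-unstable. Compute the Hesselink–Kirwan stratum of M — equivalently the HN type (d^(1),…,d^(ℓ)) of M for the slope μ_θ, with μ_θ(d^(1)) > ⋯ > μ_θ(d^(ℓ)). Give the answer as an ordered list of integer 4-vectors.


Barcode: M ≅ I[1,1], I[1,3], I[1,4], I[3,3]^2. HN layers by μ_θ (4 steps, strictly decreasing):
  μ^(1)=5; μ^(2)=3; μ^(3)=5/3; μ^(4)=-9

((0, 0, 0, 1); (1, 0, 0, 0); (2, 2, 2, 0); (0, 0, 2, 0))


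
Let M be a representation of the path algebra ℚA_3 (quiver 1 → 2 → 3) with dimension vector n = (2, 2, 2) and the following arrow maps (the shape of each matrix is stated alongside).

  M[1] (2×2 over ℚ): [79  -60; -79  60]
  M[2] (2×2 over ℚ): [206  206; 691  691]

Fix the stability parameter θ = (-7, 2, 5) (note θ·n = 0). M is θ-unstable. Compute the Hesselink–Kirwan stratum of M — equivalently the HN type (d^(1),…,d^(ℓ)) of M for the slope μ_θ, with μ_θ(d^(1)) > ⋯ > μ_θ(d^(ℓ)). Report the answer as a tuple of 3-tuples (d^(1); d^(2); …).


Via rank(M_{q-1}∘⋯∘M_p): M ≅ I[1,1], I[1,2], I[2,3], I[3,3].
μ_θ-semistable layers: μ^(1)=5; μ^(2)=2; μ^(3)=-7

((0, 0, 2); (0, 2, 0); (2, 0, 0))


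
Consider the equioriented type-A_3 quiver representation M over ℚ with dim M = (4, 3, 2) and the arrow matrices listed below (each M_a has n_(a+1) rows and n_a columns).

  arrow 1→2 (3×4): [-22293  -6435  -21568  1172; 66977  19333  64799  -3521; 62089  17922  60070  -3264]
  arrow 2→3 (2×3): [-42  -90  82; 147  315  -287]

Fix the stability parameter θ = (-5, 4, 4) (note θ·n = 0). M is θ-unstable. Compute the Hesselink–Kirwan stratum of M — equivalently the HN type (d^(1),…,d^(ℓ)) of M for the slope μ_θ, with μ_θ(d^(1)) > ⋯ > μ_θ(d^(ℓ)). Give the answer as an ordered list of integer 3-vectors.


Interval decomposition of M: I[1,1], I[1,2]^2, I[1,3], I[3,3].
HN type (ℓ=2): μ^(1)=4; μ^(2)=-5

((0, 3, 2); (4, 0, 0))


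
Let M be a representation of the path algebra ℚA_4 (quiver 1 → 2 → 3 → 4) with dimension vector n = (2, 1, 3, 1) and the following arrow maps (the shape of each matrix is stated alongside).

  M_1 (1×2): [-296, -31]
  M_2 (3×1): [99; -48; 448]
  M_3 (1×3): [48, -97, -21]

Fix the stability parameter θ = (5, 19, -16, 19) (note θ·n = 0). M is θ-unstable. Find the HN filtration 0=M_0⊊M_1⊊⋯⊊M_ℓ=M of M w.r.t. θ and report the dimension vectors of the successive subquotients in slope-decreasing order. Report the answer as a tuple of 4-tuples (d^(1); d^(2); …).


Interval decomposition of M: I[1,1], I[1,3], I[3,3], I[3,4].
HN type (ℓ=4): μ^(1)=19; μ^(2)=5; μ^(3)=8/3; μ^(4)=-16

((0, 0, 0, 1); (1, 0, 0, 0); (1, 1, 1, 0); (0, 0, 2, 0))


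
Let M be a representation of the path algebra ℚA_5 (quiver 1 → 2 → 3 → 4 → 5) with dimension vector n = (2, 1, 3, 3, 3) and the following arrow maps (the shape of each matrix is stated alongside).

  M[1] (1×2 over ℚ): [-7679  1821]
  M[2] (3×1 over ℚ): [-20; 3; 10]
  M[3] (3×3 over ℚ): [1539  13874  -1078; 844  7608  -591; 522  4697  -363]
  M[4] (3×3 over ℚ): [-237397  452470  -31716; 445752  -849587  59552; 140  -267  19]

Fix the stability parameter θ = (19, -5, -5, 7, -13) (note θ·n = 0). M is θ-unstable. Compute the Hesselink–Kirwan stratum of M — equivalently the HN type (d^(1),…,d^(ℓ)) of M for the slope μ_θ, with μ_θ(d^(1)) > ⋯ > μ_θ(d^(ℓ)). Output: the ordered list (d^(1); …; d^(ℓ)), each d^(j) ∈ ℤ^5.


Barcode: M ≅ I[1,1], I[1,5], I[3,5]^2. HN layers by μ_θ (4 steps, strictly decreasing):
  μ^(1)=19; μ^(2)=3/5; μ^(3)=-3; μ^(4)=-5

((1, 0, 0, 0, 0); (1, 1, 1, 1, 1); (0, 0, 0, 2, 2); (0, 0, 2, 0, 0))


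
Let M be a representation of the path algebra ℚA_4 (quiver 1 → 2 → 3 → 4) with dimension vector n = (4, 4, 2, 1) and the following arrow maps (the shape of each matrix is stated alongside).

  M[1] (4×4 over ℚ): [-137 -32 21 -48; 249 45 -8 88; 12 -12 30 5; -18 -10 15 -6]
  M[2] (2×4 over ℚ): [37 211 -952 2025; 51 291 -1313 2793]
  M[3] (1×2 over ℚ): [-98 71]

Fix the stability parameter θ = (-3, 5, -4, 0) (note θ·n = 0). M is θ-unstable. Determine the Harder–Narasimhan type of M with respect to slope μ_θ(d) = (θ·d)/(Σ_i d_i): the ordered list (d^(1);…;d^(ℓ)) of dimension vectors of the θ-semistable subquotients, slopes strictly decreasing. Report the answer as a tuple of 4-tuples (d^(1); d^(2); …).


Barcode: M ≅ I[1,2]^2, I[1,3], I[1,4]. HN layers by μ_θ (4 steps, strictly decreasing):
  μ^(1)=5; μ^(2)=1/2; μ^(3)=1/3; μ^(4)=-3

((0, 2, 0, 0); (0, 1, 1, 0); (0, 1, 1, 1); (4, 0, 0, 0))


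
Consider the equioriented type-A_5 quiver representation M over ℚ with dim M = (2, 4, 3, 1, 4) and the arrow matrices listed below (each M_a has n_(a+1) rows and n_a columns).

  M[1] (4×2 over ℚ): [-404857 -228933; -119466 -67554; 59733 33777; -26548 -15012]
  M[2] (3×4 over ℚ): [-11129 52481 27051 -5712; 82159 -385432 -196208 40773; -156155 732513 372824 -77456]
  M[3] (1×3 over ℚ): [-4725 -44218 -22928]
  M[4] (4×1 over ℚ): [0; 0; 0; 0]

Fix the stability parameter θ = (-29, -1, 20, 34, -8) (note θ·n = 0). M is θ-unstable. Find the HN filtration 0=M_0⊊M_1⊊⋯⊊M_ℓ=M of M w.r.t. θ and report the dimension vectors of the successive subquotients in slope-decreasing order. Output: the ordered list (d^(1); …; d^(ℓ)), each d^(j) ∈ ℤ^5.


Interval decomposition of M: I[1,1], I[1,4], I[2,2], I[2,3]^2, I[5,5]^4.
HN type (ℓ=5): μ^(1)=34; μ^(2)=20; μ^(3)=-1; μ^(4)=-8; μ^(5)=-29

((0, 0, 0, 1, 0); (0, 0, 3, 0, 0); (0, 4, 0, 0, 0); (0, 0, 0, 0, 4); (2, 0, 0, 0, 0))


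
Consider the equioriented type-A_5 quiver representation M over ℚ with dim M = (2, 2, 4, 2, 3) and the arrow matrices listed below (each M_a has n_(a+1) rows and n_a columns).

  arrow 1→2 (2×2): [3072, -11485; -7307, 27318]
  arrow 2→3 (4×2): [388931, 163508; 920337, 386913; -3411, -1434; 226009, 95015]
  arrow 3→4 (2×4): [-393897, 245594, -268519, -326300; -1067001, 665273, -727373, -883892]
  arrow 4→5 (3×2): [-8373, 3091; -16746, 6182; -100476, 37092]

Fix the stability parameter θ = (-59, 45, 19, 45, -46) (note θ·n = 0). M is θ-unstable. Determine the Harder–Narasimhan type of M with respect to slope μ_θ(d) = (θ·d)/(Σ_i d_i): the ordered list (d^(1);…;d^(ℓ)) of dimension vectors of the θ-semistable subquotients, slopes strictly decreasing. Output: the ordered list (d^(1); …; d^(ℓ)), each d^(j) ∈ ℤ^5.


Interval decomposition of M: I[1,3], I[1,5], I[3,3], I[3,4], I[5,5]^2.
HN type (ℓ=6): μ^(1)=45; μ^(2)=32; μ^(3)=19; μ^(4)=63/4; μ^(5)=-46; μ^(6)=-59

((0, 0, 0, 1, 0); (0, 1, 1, 0, 0); (0, 0, 2, 0, 0); (0, 1, 1, 1, 1); (0, 0, 0, 0, 2); (2, 0, 0, 0, 0))


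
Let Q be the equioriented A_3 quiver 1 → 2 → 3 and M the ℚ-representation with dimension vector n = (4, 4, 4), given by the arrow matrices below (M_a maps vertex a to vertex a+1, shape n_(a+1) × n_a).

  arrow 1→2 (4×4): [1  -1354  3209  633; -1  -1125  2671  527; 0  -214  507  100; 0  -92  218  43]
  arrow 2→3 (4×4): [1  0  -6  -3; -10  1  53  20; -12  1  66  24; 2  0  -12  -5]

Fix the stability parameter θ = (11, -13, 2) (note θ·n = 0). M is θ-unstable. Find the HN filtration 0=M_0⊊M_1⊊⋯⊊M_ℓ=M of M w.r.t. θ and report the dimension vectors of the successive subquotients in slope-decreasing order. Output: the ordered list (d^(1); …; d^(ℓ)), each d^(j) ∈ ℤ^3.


Barcode: M ≅ I[1,3]^4. HN layers by μ_θ (2 steps, strictly decreasing):
  μ^(1)=2; μ^(2)=-1

((0, 0, 4); (4, 4, 0))


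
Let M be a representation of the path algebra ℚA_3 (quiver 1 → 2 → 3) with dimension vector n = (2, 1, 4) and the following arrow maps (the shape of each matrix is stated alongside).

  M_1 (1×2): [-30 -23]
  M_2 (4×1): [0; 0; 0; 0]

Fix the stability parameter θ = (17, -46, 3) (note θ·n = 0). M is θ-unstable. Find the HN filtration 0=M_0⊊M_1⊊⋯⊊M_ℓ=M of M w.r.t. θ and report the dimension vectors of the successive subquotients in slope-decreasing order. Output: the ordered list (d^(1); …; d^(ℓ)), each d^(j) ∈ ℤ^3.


Interval decomposition of M: I[1,1], I[1,2], I[3,3]^4.
HN type (ℓ=3): μ^(1)=17; μ^(2)=3; μ^(3)=-29/2

((1, 0, 0); (0, 0, 4); (1, 1, 0))


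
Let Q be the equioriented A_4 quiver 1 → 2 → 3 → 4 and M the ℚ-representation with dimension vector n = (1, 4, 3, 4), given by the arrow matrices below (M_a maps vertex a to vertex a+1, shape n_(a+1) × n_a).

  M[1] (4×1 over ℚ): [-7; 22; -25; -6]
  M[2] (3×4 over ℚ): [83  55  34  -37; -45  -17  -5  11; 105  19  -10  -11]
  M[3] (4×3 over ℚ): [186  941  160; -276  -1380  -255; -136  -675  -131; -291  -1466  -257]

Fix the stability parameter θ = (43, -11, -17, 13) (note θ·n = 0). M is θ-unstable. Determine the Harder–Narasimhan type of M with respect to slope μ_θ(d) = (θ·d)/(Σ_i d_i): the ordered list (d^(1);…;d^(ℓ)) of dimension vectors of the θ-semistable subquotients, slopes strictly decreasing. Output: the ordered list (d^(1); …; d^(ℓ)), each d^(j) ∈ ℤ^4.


Barcode: M ≅ I[1,4], I[2,2], I[2,4]^2, I[4,4]. HN layers by μ_θ (4 steps, strictly decreasing):
  μ^(1)=13; μ^(2)=5; μ^(3)=-11; μ^(4)=-14

((0, 0, 0, 4); (1, 1, 1, 0); (0, 1, 0, 0); (0, 2, 2, 0))


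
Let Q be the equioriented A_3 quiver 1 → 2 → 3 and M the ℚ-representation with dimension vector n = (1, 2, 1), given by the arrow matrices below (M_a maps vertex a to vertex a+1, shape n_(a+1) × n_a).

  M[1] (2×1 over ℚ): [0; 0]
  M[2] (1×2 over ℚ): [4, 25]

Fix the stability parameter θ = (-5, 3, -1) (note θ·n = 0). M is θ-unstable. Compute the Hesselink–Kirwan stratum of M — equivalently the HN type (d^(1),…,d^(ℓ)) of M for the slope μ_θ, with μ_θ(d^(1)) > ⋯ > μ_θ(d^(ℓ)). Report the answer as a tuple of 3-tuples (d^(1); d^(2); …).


Interval decomposition of M: I[1,1], I[2,2], I[2,3].
HN type (ℓ=3): μ^(1)=3; μ^(2)=1; μ^(3)=-5

((0, 1, 0); (0, 1, 1); (1, 0, 0))


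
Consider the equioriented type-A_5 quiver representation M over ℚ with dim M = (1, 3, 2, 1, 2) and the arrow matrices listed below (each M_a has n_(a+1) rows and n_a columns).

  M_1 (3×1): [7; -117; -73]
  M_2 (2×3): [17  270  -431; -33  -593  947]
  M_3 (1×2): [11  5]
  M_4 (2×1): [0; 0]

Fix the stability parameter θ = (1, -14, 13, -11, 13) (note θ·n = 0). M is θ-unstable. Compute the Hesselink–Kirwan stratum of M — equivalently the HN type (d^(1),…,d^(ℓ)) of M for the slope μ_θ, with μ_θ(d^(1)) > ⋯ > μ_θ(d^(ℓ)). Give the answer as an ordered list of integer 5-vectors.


Barcode: M ≅ I[1,4], I[2,2], I[2,3], I[5,5]^2. HN layers by μ_θ (4 steps, strictly decreasing):
  μ^(1)=13; μ^(2)=1; μ^(3)=-13/2; μ^(4)=-14

((0, 0, 1, 0, 2); (0, 0, 1, 1, 0); (1, 1, 0, 0, 0); (0, 2, 0, 0, 0))
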